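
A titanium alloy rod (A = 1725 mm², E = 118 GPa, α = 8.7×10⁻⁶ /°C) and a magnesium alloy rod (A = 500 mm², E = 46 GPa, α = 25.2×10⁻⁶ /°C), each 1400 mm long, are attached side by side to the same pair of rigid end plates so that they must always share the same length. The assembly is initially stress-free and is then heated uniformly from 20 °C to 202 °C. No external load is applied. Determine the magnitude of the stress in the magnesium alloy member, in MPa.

Equilibrium of a rigid end plate with no external load gives equal and opposite internal forces ±P in the two members. Since α_{magnesium alloy} > α_{titanium alloy}, heating drives the magnesium alloy into compression and the titanium alloy into tension.
Equating the net (thermal + elastic) strains gives |α₁ − α₂|·ΔT = P·[1/(A₁E₁) + 1/(A₂E₂)].
|α₁ − α₂|·ΔT = 16.5×10⁻⁶ × 182 = 0.003003.
1/(A₁E₁) + 1/(A₂E₂) = 1/(1725×118×10³) + 1/(500×46×10³) = 4.839×10⁻⁸ N⁻¹.
So P = 0.003003 / 4.839×10⁻⁸ = 62.06 kN.
σ_{magnesium alloy} = P/A₂ = 62060/500 = 124.1 MPa, compressive.

σ ≈ 124 MPa (compressive)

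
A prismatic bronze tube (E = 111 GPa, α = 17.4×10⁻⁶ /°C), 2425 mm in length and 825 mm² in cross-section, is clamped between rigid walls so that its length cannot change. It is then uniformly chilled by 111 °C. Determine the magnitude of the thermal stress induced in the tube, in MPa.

σ ≈ 214 MPa (tensile)

The supports are rigid, so the total axial strain is zero. The restrained thermal strain is ε = αΔT = 17.4×10⁻⁶ × 111 = 1931.4×10⁻⁶.
Hence σ = E·αΔT = 111×10³ × 1931.4×10⁻⁶ = 214.4 MPa, tensile.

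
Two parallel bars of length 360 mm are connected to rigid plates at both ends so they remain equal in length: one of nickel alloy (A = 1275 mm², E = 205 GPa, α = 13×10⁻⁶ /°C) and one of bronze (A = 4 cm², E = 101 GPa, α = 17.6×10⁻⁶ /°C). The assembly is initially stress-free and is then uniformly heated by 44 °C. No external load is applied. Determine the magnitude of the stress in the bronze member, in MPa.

σ ≈ 17.7 MPa (compressive)

Both members must finish at the same length. With the larger α, the bronze tends to over-expand; the plates restrain it, putting the bronze in compression and the nickel alloy in tension. With no external load the two internal forces are equal and opposite, magnitude P.
Compatibility of the two members (thermal + elastic change equal): (α₁ − α₂)ΔT = P·[1/(A₁E₁) + 1/(A₂E₂)].
|α₁ − α₂|·ΔT = 4.6×10⁻⁶ × 44 = 0.0002024.
1/(A₁E₁) + 1/(A₂E₂) = 1/(1275×205×10³) + 1/(400×101×10³) = 2.858×10⁻⁸ N⁻¹.
P = 0.0002024 / 2.858×10⁻⁸ = 7082 N = 7.082 kN.
σ_{bronze} = P/A₂ = 7082/400 = 17.71 MPa, compressive.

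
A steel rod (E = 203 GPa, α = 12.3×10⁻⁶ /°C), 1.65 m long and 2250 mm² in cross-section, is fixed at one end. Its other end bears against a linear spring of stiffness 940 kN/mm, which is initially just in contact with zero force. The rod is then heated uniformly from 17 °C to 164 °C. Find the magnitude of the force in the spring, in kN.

P ≈ 638 kN

Free thermal expansion: δ_free = αΔT L = 12.3×10⁻⁶ × 147 × 1650 = 2.983 mm.
With a force P in the spring, the elastic change of the rod is PL/(AE) and that of the spring is P/k; compatibility requires their sum to equal δ_free.
P [ L/(AE) + 1/k ] = δ_free → P [ 1650/(2250×203×10³) + 1/(940×10³) ] = 2.983.
P = 2.983 / 4.676×10⁻⁶ = 638000 N.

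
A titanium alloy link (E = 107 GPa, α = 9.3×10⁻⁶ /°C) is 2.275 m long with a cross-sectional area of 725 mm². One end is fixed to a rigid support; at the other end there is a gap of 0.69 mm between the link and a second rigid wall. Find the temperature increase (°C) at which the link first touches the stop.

ΔT ≈ 32.6 °C

Contact occurs when the free expansion equals the gap: αΔT L = 0.69 mm.
So ΔT = g/(αL) = 0.69/(9.3×10⁻⁶ × 2275) = 32.61 °C.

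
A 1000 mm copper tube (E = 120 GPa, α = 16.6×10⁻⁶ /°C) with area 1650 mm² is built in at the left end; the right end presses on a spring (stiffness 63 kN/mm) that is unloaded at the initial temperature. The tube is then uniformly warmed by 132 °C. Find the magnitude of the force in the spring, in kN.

P ≈ 105 kN

If the spring were absent the tube would lengthen by αΔT L = 16.6×10⁻⁶ × 132 × 1000 = 2.191 mm.
With a force P in the spring, the elastic change of the tube is PL/(AE) and that of the spring is P/k; compatibility requires their sum to equal δ_free.
So P = δ_free / [L/(AE) + 1/k] = 2.191 / [ 1000/(1650×120×10³) + 1/(63×10³) ].
P = 2.191 / 2.092×10⁻⁵ = 104700 N.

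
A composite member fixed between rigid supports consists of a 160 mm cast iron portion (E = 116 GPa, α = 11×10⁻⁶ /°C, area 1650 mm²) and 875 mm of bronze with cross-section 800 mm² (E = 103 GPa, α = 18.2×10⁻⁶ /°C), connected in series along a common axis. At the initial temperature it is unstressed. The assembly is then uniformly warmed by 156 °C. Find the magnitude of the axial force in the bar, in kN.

If the supports were absent, the total length change would be Σ αᵢΔT Lᵢ = 11×10⁻⁶×156×160 + 18.2×10⁻⁶×156×875 = 2.759 mm.
The walls prevent any net length change, so an axial force P (same in every segment) develops. Compatibility: P · Σ Lᵢ/(AᵢEᵢ) = δ_free.
The series flexibility is Σ Lᵢ/(AᵢEᵢ) = 160/(1650×116×10³) + 875/(800×103×10³) = 1.145×10⁻⁵ mm/N.
So P = 2.759 / 1.145×10⁻⁵ = 240.8 kN, compressive.

P ≈ 241 kN (compressive)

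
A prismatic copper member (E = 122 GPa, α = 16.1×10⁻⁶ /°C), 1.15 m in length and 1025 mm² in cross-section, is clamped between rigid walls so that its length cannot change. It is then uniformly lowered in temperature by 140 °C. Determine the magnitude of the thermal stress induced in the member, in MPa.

Because both ends are immovable the net strain is zero, and the suppressed thermal strain is αΔT = 16.1×10⁻⁶ × 140 = 2254×10⁻⁶.
The stress required to suppress this strain is σ = Eε = 122×10³ × 2254×10⁻⁶ = 275 MPa, tensile since the member is trying to contract.

σ ≈ 275 MPa (tensile)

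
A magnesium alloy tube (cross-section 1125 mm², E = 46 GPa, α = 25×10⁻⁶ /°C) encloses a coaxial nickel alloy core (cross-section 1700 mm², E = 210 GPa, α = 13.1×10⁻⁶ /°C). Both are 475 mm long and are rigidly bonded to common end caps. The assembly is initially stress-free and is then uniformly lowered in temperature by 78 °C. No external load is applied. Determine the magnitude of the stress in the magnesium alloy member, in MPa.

σ ≈ 37.3 MPa (tensile)

Both members must finish at the same length. With the larger α, the magnesium alloy tends to over-contract; the plates restrain it, putting the magnesium alloy in tension and the nickel alloy in compression. With no external load the two internal forces are equal and opposite, magnitude P.
Compatibility of the two members (thermal + elastic change equal): (α₁ − α₂)ΔT = P·[1/(A₁E₁) + 1/(A₂E₂)].
|α₁ − α₂|·ΔT = 11.9×10⁻⁶ × 78 = 0.0009282.
1/(A₁E₁) + 1/(A₂E₂) = 1/(1125×46×10³) + 1/(1700×210×10³) = 2.212×10⁻⁸ N⁻¹.
P = 0.0009282 / 2.212×10⁻⁸ = 41950 N = 41.95 kN.
σ_{magnesium alloy} = P/A₁ = 41950/1125 = 37.29 MPa, tensile.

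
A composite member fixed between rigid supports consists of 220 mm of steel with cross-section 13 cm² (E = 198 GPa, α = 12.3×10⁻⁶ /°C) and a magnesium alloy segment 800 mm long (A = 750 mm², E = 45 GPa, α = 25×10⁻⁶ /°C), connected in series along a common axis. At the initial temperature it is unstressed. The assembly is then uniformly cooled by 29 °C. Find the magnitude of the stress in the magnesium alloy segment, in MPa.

σ ≈ 35.8 MPa (tensile)

With the walls removed the bar would change length by δ_free = Σ αᵢΔT Lᵢ = 12.3×10⁻⁶×29×220 + 25×10⁻⁶×29×800 = 0.6585 mm.
The walls prevent any net length change, so an axial force P (same in every segment) develops. Compatibility: P · Σ Lᵢ/(AᵢEᵢ) = δ_free.
Σ Lᵢ/(AᵢEᵢ) = 220/(1300×198×10³) + 800/(750×45×10³) = 2.456×10⁻⁵ mm/N.
P = 0.6585 / 2.456×10⁻⁵ = 26810 N = 26.81 kN, tensile.
σ_{magnesium alloy} = P / A = 26810 / 750 = 35.75 MPa.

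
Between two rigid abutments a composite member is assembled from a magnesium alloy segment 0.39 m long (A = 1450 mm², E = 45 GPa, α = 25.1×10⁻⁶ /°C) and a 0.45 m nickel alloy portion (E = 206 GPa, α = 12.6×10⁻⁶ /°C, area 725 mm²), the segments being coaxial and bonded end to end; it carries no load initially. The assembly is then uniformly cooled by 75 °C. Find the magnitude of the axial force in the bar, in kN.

P ≈ 129 kN (tensile)

If the supports were absent, the total length change would be Σ αᵢΔT Lᵢ = 25.1×10⁻⁶×75×390 + 12.6×10⁻⁶×75×450 = 1.159 mm.
The rigid supports impose zero overall length change; the single axial force P common to all segments must satisfy P Σ Lᵢ/(AᵢEᵢ) = δ_free.
The series flexibility is Σ Lᵢ/(AᵢEᵢ) = 390/(1450×45×10³) + 450/(725×206×10³) = 8.99×10⁻⁶ mm/N.
Hence P = δ_free / Σ(L/AE) = 1.159/8.99×10⁻⁶ = 129 kN (tensile).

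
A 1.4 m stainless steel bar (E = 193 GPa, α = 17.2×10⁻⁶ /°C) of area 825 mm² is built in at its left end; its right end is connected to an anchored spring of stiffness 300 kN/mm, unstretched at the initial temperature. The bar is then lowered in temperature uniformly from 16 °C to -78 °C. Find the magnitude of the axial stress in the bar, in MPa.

Free thermal contraction: δ_free = αΔT L = 17.2×10⁻⁶ × 94 × 1400 = 2.264 mm.
With a force P in the spring, the elastic change of the bar is PL/(AE) and that of the spring is P/k; compatibility requires their sum to equal δ_free.
So P = δ_free / [L/(AE) + 1/k] = 2.264 / [ 1400/(825×193×10³) + 1/(300×10³) ].
P = 2.264 / 1.213×10⁻⁵ = 186700 N.
σ = P/A = 186700/825 = 226.3 MPa.

σ ≈ 226 MPa (tensile)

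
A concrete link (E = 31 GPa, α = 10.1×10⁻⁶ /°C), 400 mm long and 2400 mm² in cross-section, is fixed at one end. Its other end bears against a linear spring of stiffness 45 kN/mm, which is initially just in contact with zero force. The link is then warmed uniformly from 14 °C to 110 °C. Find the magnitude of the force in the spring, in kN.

If the spring were absent the link would lengthen by αΔT L = 10.1×10⁻⁶ × 96 × 400 = 0.3878 mm.
With a force P in the spring, the elastic change of the link is PL/(AE) and that of the spring is P/k; compatibility requires their sum to equal δ_free.
So P = δ_free / [L/(AE) + 1/k] = 0.3878 / [ 400/(2400×31×10³) + 1/(45×10³) ].
P = 0.3878 / 2.76×10⁻⁵ = 14050 N.

P ≈ 14.1 kN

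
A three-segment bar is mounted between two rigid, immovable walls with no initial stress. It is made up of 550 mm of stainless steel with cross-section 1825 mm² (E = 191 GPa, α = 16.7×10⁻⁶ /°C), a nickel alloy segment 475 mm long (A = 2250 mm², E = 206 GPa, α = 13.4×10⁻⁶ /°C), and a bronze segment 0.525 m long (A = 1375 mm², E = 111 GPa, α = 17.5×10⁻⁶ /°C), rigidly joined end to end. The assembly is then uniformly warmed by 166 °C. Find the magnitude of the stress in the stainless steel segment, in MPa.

Free thermal expansion of the whole bar: Σ αᵢΔT Lᵢ = 16.7×10⁻⁶×166×550 + 13.4×10⁻⁶×166×475 + 17.5×10⁻⁶×166×525 = 4.106 mm.
The rigid supports impose zero overall length change; the single axial force P common to all segments must satisfy P Σ Lᵢ/(AᵢEᵢ) = δ_free.
The series flexibility is Σ Lᵢ/(AᵢEᵢ) = 550/(1825×191×10³) + 475/(2250×206×10³) + 525/(1375×111×10³) = 6.042×10⁻⁶ mm/N.
P = 4.106 / 6.042×10⁻⁶ = 679600 N = 679.6 kN, compressive.
σ_{stainless steel} = P / A = 679600 / 1825 = 372.4 MPa.

σ ≈ 372 MPa (compressive)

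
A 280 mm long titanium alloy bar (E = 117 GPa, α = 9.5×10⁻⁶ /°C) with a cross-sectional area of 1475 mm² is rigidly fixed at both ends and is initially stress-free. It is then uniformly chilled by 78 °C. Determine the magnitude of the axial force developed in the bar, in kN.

P ≈ 128 kN (tensile)

With zero net strain, σ = E·αΔT = 117 GPa × 9.5×10⁻⁶ × 78 = 86.7 MPa.
Then P = σA = 86.7 × 1475 mm² = 127.9 kN, tensile.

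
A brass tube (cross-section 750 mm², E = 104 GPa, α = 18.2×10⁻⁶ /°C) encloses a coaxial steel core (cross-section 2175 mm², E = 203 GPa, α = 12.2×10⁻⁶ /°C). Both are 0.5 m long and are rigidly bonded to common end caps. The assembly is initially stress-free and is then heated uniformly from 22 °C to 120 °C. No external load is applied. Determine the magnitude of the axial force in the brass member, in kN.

Both members must finish at the same length. With the larger α, the brass tends to over-expand; the plates restrain it, putting the brass in compression and the steel in tension. With no external load the two internal forces are equal and opposite, magnitude P.
Setting the final lengths equal and cancelling L: (α₁ − α₂)ΔT = P/(A₁E₁) + P/(A₂E₂).
|α₁ − α₂|·ΔT = 6×10⁻⁶ × 98 = 0.000588.
1/(A₁E₁) + 1/(A₂E₂) = 1/(750×104×10³) + 1/(2175×203×10³) = 1.509×10⁻⁸ N⁻¹.
So P = 0.000588 / 1.509×10⁻⁸ = 38.98 kN.

P ≈ 39 kN (compressive in the brass)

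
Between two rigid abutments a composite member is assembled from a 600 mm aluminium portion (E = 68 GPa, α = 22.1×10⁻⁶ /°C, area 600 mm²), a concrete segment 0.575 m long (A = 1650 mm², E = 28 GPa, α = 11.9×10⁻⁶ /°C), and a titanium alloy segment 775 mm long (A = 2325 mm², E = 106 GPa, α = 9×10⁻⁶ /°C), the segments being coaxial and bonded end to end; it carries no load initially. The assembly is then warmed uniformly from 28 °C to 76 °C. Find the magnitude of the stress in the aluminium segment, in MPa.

σ ≈ 71.5 MPa (compressive)

Free thermal expansion of the whole bar: Σ αᵢΔT Lᵢ = 22.1×10⁻⁶×48×600 + 11.9×10⁻⁶×48×575 + 9×10⁻⁶×48×775 = 1.3 mm.
The rigid supports impose zero overall length change; the single axial force P common to all segments must satisfy P Σ Lᵢ/(AᵢEᵢ) = δ_free.
The series flexibility is Σ Lᵢ/(AᵢEᵢ) = 600/(600×68×10³) + 575/(1650×28×10³) + 775/(2325×106×10³) = 3.03×10⁻⁵ mm/N.
P = 1.3 / 3.03×10⁻⁵ = 42900 N = 42.9 kN, compressive.
σ_{aluminium} = P / A = 42900 / 600 = 71.5 MPa.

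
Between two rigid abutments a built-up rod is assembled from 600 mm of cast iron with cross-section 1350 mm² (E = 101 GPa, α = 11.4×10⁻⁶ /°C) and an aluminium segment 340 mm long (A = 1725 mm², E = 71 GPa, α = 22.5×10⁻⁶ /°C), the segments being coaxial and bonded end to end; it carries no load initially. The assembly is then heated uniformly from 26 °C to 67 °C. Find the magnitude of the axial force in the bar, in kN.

P ≈ 82.8 kN (compressive)

With the walls removed the bar would change length by δ_free = Σ αᵢΔT Lᵢ = 11.4×10⁻⁶×41×600 + 22.5×10⁻⁶×41×340 = 0.5941 mm.
Since the ends are fixed, an axial force P builds up, equal in every segment, with P · Σ Lᵢ/(AᵢEᵢ) = δ_free.
Σ Lᵢ/(AᵢEᵢ) = 600/(1350×101×10³) + 340/(1725×71×10³) = 7.177×10⁻⁶ mm/N.
P = 0.5941 / 7.177×10⁻⁶ = 82780 N = 82.78 kN, compressive.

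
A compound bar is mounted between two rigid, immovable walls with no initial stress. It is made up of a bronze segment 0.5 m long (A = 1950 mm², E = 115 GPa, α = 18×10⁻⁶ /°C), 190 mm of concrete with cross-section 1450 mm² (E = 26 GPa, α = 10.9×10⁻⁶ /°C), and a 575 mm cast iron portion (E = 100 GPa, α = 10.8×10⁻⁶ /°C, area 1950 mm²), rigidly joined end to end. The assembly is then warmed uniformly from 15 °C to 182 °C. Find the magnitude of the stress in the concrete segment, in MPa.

σ ≈ 195 MPa (compressive)

Free thermal expansion of the whole bar: Σ αᵢΔT Lᵢ = 18×10⁻⁶×167×500 + 10.9×10⁻⁶×167×190 + 10.8×10⁻⁶×167×575 = 2.886 mm.
The rigid supports impose zero overall length change; the single axial force P common to all segments must satisfy P Σ Lᵢ/(AᵢEᵢ) = δ_free.
The series flexibility is Σ Lᵢ/(AᵢEᵢ) = 500/(1950×115×10³) + 190/(1450×26×10³) + 575/(1950×100×10³) = 1.022×10⁻⁵ mm/N.
Hence P = δ_free / Σ(L/AE) = 2.886/1.022×10⁻⁵ = 282.4 kN (compressive).
σ_{concrete} = P / A = 282400 / 1450 = 194.8 MPa.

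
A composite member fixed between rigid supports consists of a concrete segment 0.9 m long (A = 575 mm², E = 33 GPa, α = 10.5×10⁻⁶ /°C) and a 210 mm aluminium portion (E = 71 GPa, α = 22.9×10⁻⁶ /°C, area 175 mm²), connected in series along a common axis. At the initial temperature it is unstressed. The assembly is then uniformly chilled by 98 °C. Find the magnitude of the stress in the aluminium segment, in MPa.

σ ≈ 124 MPa (tensile)

If the supports were absent, the total length change would be Σ αᵢΔT Lᵢ = 10.5×10⁻⁶×98×900 + 22.9×10⁻⁶×98×210 = 1.397 mm.
The walls prevent any net length change, so an axial force P (same in every segment) develops. Compatibility: P · Σ Lᵢ/(AᵢEᵢ) = δ_free.
Σ Lᵢ/(AᵢEᵢ) = 900/(575×33×10³) + 210/(175×71×10³) = 6.433×10⁻⁵ mm/N.
P = 1.397 / 6.433×10⁻⁵ = 21720 N = 21.72 kN, tensile.
σ_{aluminium} = P / A = 21720 / 175 = 124.1 MPa.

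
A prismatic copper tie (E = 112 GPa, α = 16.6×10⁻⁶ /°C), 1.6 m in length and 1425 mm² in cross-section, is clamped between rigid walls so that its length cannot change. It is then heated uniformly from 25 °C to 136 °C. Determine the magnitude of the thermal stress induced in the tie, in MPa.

The supports are rigid, so the total axial strain is zero. The restrained thermal strain is ε = αΔT = 16.6×10⁻⁶ × 111 = 1842.6×10⁻⁶.
The stress required to suppress this strain is σ = Eε = 112×10³ × 1842.6×10⁻⁶ = 206.4 MPa, compressive since the tie is trying to expand.

σ ≈ 206 MPa (compressive)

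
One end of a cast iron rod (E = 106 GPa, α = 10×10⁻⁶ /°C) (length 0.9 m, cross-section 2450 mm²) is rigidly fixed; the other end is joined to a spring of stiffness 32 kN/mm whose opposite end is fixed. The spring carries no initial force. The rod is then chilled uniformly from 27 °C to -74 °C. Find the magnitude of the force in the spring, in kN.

If the spring were absent the rod would shorten by αΔT L = 10×10⁻⁶ × 101 × 900 = 0.909 mm.
Let P be the tensile force in the spring. The rod extends elastically by PL/(AE) and the spring stretches by P/k; together these equal δ_free.
So P = δ_free / [L/(AE) + 1/k] = 0.909 / [ 900/(2450×106×10³) + 1/(32×10³) ].
P = 0.909 / 3.472×10⁻⁵ = 26180 N.

P ≈ 26.2 kN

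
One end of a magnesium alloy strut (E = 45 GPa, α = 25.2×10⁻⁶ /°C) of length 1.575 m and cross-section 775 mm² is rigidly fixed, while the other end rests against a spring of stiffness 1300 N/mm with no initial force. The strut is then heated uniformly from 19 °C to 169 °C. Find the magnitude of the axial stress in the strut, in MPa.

σ ≈ 9.43 MPa (compressive)

Free thermal expansion: δ_free = αΔT L = 25.2×10⁻⁶ × 150 × 1575 = 5.954 mm.
With a force P in the spring, the elastic change of the strut is PL/(AE) and that of the spring is P/k; compatibility requires their sum to equal δ_free.
So P = δ_free / [L/(AE) + 1/k] = 5.954 / [ 1575/(775×45×10³) + 1/(1300) ].
P = 5.954 / 0.0008144 = 7310 N.
σ = P/A = 7310/775 = 9.433 MPa.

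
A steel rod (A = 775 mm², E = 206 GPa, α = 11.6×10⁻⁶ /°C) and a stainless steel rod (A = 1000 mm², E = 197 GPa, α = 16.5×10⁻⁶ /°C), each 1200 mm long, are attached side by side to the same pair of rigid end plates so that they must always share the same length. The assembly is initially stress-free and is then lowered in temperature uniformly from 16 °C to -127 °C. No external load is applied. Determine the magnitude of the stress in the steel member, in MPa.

σ ≈ 79.7 MPa (compressive)

Equilibrium of a rigid end plate with no external load gives equal and opposite internal forces ±P in the two members. Since α_{stainless steel} > α_{steel}, cooling drives the stainless steel into tension and the steel into compression.
Setting the final lengths equal and cancelling L: (α₁ − α₂)ΔT = P/(A₁E₁) + P/(A₂E₂).
|α₁ − α₂|·ΔT = 4.9×10⁻⁶ × 143 = 0.0007007.
1/(A₁E₁) + 1/(A₂E₂) = 1/(775×206×10³) + 1/(1000×197×10³) = 1.134×10⁻⁸ N⁻¹.
P = 0.0007007 / 1.134×10⁻⁸ = 61790 N = 61.79 kN.
σ_{steel} = P/A₁ = 61790/775 = 79.73 MPa, compressive.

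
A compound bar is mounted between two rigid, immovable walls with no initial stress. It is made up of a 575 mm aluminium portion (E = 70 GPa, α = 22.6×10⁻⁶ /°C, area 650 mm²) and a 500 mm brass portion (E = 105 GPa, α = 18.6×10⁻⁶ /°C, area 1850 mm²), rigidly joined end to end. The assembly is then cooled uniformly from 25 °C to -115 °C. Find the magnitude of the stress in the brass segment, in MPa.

σ ≈ 111 MPa (tensile)

With the walls removed the bar would change length by δ_free = Σ αᵢΔT Lᵢ = 22.6×10⁻⁶×140×575 + 18.6×10⁻⁶×140×500 = 3.121 mm.
The walls prevent any net length change, so an axial force P (same in every segment) develops. Compatibility: P · Σ Lᵢ/(AᵢEᵢ) = δ_free.
Σ Lᵢ/(AᵢEᵢ) = 575/(650×70×10³) + 500/(1850×105×10³) = 1.521×10⁻⁵ mm/N.
So P = 3.121 / 1.521×10⁻⁵ = 205.2 kN, tensile.
σ_{brass} = P / A = 205200 / 1850 = 110.9 MPa.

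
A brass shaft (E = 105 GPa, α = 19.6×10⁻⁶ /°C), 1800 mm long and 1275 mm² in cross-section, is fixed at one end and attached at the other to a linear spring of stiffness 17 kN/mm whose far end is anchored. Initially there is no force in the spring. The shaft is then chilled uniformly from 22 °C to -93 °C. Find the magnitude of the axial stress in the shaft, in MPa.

σ ≈ 44 MPa (tensile)

The unrestrained thermal change is αΔT L = 19.6×10⁻⁶ × 115 × 1800 = 4.057 mm.
Let P be the tensile force in the spring. The shaft extends elastically by PL/(AE) and the spring stretches by P/k; together these equal δ_free.
So P = δ_free / [L/(AE) + 1/k] = 4.057 / [ 1800/(1275×105×10³) + 1/(17×10³) ].
P = 4.057 / 7.227×10⁻⁵ = 56140 N.
σ = P/A = 56140/1275 = 44.03 MPa.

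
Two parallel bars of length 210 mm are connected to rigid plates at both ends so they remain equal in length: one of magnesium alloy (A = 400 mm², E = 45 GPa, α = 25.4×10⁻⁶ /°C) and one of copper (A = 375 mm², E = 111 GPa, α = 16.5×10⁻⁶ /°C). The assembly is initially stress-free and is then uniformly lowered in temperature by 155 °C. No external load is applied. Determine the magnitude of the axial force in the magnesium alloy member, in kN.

P ≈ 17.3 kN (tensile in the magnesium alloy)

Both members must finish at the same length. With the larger α, the magnesium alloy tends to over-contract; the plates restrain it, putting the magnesium alloy in tension and the copper in compression. With no external load the two internal forces are equal and opposite, magnitude P.
Compatibility of the two members (thermal + elastic change equal): (α₁ − α₂)ΔT = P·[1/(A₁E₁) + 1/(A₂E₂)].
|α₁ − α₂|·ΔT = 8.9×10⁻⁶ × 155 = 0.001379.
1/(A₁E₁) + 1/(A₂E₂) = 1/(400×45×10³) + 1/(375×111×10³) = 7.958×10⁻⁸ N⁻¹.
So P = 0.001379 / 7.958×10⁻⁸ = 17.33 kN.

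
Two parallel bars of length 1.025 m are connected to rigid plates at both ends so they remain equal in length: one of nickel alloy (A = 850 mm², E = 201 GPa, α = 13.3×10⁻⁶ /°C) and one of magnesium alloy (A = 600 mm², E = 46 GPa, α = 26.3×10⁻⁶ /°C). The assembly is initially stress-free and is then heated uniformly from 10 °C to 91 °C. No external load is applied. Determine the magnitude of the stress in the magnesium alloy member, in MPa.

The magnesium alloy has the larger α, so on heating it would change length more than the nickel alloy if both were free. The rigid plates force a common final length, so the magnesium alloy is put into compression and the nickel alloy into tension, with equal and opposite forces P (no external load).
Equating the net (thermal + elastic) strains gives |α₁ − α₂|·ΔT = P·[1/(A₁E₁) + 1/(A₂E₂)].
|α₁ − α₂|·ΔT = 13×10⁻⁶ × 81 = 0.001053.
1/(A₁E₁) + 1/(A₂E₂) = 1/(850×201×10³) + 1/(600×46×10³) = 4.208×10⁻⁸ N⁻¹.
P = 0.001053 / 4.208×10⁻⁸ = 25020 N = 25.02 kN.
σ_{magnesium alloy} = P/A₂ = 25020/600 = 41.7 MPa, compressive.

σ ≈ 41.7 MPa (compressive)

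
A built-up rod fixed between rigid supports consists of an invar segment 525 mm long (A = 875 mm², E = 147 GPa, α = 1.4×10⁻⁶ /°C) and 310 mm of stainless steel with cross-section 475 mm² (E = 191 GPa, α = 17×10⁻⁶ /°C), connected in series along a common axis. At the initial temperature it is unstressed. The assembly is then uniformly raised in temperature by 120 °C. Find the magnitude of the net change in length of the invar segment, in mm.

If the supports were absent, the total length change would be Σ αᵢΔT Lᵢ = 1.4×10⁻⁶×120×525 + 17×10⁻⁶×120×310 = 0.7206 mm.
The walls prevent any net length change, so an axial force P (same in every segment) develops. Compatibility: P · Σ Lᵢ/(AᵢEᵢ) = δ_free.
Σ Lᵢ/(AᵢEᵢ) = 525/(875×147×10³) + 310/(475×191×10³) = 7.499×10⁻⁶ mm/N.
P = 0.7206 / 7.499×10⁻⁶ = 96100 N = 96.1 kN, compressive.
For the invar segment, free thermal change = 1.4×10⁻⁶×120×525 = 0.0882 mm and elastic change from P = 96100×525/(875×147×10³) = 0.3922 mm; these oppose, so the net change is 0.304 mm (segment shortens).

|ΔL| ≈ 0.304 mm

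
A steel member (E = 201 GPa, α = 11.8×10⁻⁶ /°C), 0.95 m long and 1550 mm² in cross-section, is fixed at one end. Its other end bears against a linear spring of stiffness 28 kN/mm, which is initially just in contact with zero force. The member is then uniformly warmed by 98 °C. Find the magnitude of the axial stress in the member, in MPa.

Free thermal expansion: δ_free = αΔT L = 11.8×10⁻⁶ × 98 × 950 = 1.099 mm.
Let P be the compressive force at the spring. The member shortens elastically by PL/(AE) and the spring compresses by P/k; together these equal δ_free.
P [ L/(AE) + 1/k ] = δ_free → P [ 950/(1550×201×10³) + 1/(28×10³) ] = 1.099.
P = 1.099 / 3.876×10⁻⁵ = 28340 N.
σ = P/A = 28340/1550 = 18.28 MPa.

σ ≈ 18.3 MPa (compressive)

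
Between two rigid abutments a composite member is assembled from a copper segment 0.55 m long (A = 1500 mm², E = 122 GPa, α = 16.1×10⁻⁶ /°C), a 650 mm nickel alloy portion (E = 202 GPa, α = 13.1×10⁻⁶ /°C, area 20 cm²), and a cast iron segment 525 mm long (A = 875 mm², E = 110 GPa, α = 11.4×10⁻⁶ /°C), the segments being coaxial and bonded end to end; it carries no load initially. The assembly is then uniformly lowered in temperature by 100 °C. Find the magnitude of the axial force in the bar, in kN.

P ≈ 232 kN (tensile)

With the walls removed the bar would change length by δ_free = Σ αᵢΔT Lᵢ = 16.1×10⁻⁶×100×550 + 13.1×10⁻⁶×100×650 + 11.4×10⁻⁶×100×525 = 2.335 mm.
Since the ends are fixed, an axial force P builds up, equal in every segment, with P · Σ Lᵢ/(AᵢEᵢ) = δ_free.
Σ Lᵢ/(AᵢEᵢ) = 550/(1500×122×10³) + 650/(2000×202×10³) + 525/(875×110×10³) = 1.007×10⁻⁵ mm/N.
Hence P = δ_free / Σ(L/AE) = 2.335/1.007×10⁻⁵ = 232 kN (tensile).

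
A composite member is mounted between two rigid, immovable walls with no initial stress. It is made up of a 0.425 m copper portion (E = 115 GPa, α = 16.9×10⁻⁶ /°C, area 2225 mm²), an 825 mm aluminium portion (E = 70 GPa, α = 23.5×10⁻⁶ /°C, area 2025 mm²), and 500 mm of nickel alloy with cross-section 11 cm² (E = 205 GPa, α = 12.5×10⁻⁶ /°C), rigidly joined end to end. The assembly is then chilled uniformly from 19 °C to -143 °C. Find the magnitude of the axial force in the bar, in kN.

Free thermal contraction of the whole bar: Σ αᵢΔT Lᵢ = 16.9×10⁻⁶×162×425 + 23.5×10⁻⁶×162×825 + 12.5×10⁻⁶×162×500 = 5.317 mm.
The rigid supports impose zero overall length change; the single axial force P common to all segments must satisfy P Σ Lᵢ/(AᵢEᵢ) = δ_free.
The series flexibility is Σ Lᵢ/(AᵢEᵢ) = 425/(2225×115×10³) + 825/(2025×70×10³) + 500/(1100×205×10³) = 9.698×10⁻⁶ mm/N.
Hence P = δ_free / Σ(L/AE) = 5.317/9.698×10⁻⁶ = 548.2 kN (tensile).

P ≈ 548 kN (tensile)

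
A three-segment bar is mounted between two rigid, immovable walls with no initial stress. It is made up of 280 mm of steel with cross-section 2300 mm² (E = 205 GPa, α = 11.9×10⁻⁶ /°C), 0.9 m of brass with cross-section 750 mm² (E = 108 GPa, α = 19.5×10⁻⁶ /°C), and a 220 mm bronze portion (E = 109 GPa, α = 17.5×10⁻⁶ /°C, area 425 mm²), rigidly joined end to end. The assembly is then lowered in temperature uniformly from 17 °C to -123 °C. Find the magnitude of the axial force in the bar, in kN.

P ≈ 210 kN (tensile)

Free thermal contraction of the whole bar: Σ αᵢΔT Lᵢ = 11.9×10⁻⁶×140×280 + 19.5×10⁻⁶×140×900 + 17.5×10⁻⁶×140×220 = 3.462 mm.
Since the ends are fixed, an axial force P builds up, equal in every segment, with P · Σ Lᵢ/(AᵢEᵢ) = δ_free.
Σ Lᵢ/(AᵢEᵢ) = 280/(2300×205×10³) + 900/(750×108×10³) + 220/(425×109×10³) = 1.645×10⁻⁵ mm/N.
P = 3.462 / 1.645×10⁻⁵ = 210400 N = 210.4 kN, tensile.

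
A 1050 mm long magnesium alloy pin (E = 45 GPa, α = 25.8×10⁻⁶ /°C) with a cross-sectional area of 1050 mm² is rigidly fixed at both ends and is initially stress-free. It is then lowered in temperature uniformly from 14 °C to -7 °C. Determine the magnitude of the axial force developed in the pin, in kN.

Full restraint means ε = 0, so the stress is σ = EαΔT = 45×10³ × 25.8×10⁻⁶ × 21 = 24.38 MPa.
Then P = σA = 24.38 × 1050 mm² = 25.6 kN, tensile.

P ≈ 25.6 kN (tensile)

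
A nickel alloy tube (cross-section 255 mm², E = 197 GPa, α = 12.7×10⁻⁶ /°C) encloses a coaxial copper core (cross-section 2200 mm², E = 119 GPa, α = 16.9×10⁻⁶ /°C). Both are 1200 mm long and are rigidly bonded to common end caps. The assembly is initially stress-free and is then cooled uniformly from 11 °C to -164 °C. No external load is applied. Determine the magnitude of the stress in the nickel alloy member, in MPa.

Equilibrium of a rigid end plate with no external load gives equal and opposite internal forces ±P in the two members. Since α_{copper} > α_{nickel alloy}, cooling drives the copper into tension and the nickel alloy into compression.
Compatibility of the two members (thermal + elastic change equal): (α₁ − α₂)ΔT = P·[1/(A₁E₁) + 1/(A₂E₂)].
|α₁ − α₂|·ΔT = 4.2×10⁻⁶ × 175 = 0.000735.
1/(A₁E₁) + 1/(A₂E₂) = 1/(255×197×10³) + 1/(2200×119×10³) = 2.373×10⁻⁸ N⁻¹.
P = 0.000735 / 2.373×10⁻⁸ = 30980 N = 30.98 kN.
σ_{nickel alloy} = P/A₁ = 30980/255 = 121.5 MPa, compressive.

σ ≈ 121 MPa (compressive)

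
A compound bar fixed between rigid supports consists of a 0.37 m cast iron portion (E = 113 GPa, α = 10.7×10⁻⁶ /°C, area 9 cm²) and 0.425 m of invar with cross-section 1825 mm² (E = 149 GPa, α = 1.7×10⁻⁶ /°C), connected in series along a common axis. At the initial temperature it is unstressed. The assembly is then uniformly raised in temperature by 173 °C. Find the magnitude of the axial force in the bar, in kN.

P ≈ 156 kN (compressive)

Free thermal expansion of the whole bar: Σ αᵢΔT Lᵢ = 10.7×10⁻⁶×173×370 + 1.7×10⁻⁶×173×425 = 0.8099 mm.
The rigid supports impose zero overall length change; the single axial force P common to all segments must satisfy P Σ Lᵢ/(AᵢEᵢ) = δ_free.
The series flexibility is Σ Lᵢ/(AᵢEᵢ) = 370/(900×113×10³) + 425/(1825×149×10³) = 5.201×10⁻⁶ mm/N.
Hence P = δ_free / Σ(L/AE) = 0.8099/5.201×10⁻⁶ = 155.7 kN (compressive).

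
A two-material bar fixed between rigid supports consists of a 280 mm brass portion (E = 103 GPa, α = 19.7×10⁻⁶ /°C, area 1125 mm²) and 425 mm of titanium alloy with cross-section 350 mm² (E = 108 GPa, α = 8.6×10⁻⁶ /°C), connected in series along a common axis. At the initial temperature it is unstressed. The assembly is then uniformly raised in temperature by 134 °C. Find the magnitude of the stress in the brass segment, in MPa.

σ ≈ 80 MPa (compressive)

With the walls removed the bar would change length by δ_free = Σ αᵢΔT Lᵢ = 19.7×10⁻⁶×134×280 + 8.6×10⁻⁶×134×425 = 1.229 mm.
The walls prevent any net length change, so an axial force P (same in every segment) develops. Compatibility: P · Σ Lᵢ/(AᵢEᵢ) = δ_free.
The series flexibility is Σ Lᵢ/(AᵢEᵢ) = 280/(1125×103×10³) + 425/(350×108×10³) = 1.366×10⁻⁵ mm/N.
P = 1.229 / 1.366×10⁻⁵ = 89970 N = 89.97 kN, compressive.
σ_{brass} = P / A = 89970 / 1125 = 79.97 MPa.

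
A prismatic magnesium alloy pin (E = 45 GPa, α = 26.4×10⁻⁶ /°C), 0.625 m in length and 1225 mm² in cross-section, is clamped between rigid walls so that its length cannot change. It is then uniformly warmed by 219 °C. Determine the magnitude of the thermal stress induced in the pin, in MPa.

σ ≈ 260 MPa (compressive)

Because both ends are immovable the net strain is zero, and the suppressed thermal strain is αΔT = 26.4×10⁻⁶ × 219 = 5781.6×10⁻⁶.
Hence σ = E·αΔT = 45×10³ × 5781.6×10⁻⁶ = 260.2 MPa, compressive.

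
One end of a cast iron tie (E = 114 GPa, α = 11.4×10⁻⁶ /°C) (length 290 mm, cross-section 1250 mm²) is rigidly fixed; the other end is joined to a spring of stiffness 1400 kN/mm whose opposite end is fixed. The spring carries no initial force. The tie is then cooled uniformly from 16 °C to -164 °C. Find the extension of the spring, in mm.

δ ≈ 0.155 mm

If the spring were absent the tie would shorten by αΔT L = 11.4×10⁻⁶ × 180 × 290 = 0.5951 mm.
Let P be the tensile force in the spring. The tie extends elastically by PL/(AE) and the spring stretches by P/k; together these equal δ_free.
P [ L/(AE) + 1/k ] = δ_free → P [ 290/(1250×114×10³) + 1/(1400×10³) ] = 0.5951.
P = 0.5951 / 2.749×10⁻⁶ = 216400 N.
Spring extension = P/k = 216400/(1400×10³) = 0.1546 mm.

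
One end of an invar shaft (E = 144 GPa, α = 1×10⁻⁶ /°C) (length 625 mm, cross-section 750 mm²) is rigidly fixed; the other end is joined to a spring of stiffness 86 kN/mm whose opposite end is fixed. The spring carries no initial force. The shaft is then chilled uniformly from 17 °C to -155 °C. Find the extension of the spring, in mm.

δ ≈ 0.0718 mm

Free thermal contraction: δ_free = αΔT L = 1×10⁻⁶ × 172 × 625 = 0.1075 mm.
With a force P in the spring, the elastic change of the shaft is PL/(AE) and that of the spring is P/k; compatibility requires their sum to equal δ_free.
P [ L/(AE) + 1/k ] = δ_free → P [ 625/(750×144×10³) + 1/(86×10³) ] = 0.1075.
P = 0.1075 / 1.741×10⁻⁵ = 6173 N.
Spring extension = P/k = 6173/(86×10³) = 0.07178 mm.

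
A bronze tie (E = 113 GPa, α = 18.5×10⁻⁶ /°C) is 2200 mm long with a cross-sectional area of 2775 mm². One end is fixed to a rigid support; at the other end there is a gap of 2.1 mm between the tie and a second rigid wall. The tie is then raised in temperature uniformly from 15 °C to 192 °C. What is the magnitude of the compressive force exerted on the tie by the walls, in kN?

P ≈ 727 kN

Unrestrained expansion: δ_free = αΔT L = 18.5×10⁻⁶ × 177 × 2200 = 7.204 mm.
This exceeds the 2.1 mm gap, so the wall pushes back. The portion of expansion that must be recovered elastically is δ_free − gap = 7.204 − 2.1 = 5.104 mm.
So σ = E(δ_free − g)/L = 113×10³ × 5.104/2200 = 262.2 MPa.
Force on the wall = σA = 262.2 × 2775 mm² = 727.5 kN.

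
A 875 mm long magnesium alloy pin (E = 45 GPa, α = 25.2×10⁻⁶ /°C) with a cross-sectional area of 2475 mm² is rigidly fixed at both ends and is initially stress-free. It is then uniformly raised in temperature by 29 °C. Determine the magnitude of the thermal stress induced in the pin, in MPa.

Because both ends are immovable the net strain is zero, and the suppressed thermal strain is αΔT = 25.2×10⁻⁶ × 29 = 730.8×10⁻⁶.
Hence σ = E·αΔT = 45×10³ × 730.8×10⁻⁶ = 32.89 MPa, compressive.

σ ≈ 32.9 MPa (compressive)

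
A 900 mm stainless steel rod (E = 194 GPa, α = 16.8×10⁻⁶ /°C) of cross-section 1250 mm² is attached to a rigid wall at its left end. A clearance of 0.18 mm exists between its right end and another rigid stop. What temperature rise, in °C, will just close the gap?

ΔT ≈ 11.9 °C

Contact occurs when the free expansion equals the gap: αΔT L = 0.18 mm.
So ΔT = g/(αL) = 0.18/(16.8×10⁻⁶ × 900) = 11.9 °C.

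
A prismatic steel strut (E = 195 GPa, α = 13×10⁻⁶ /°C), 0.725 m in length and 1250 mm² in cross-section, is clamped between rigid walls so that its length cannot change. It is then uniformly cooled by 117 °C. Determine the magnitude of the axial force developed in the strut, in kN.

P ≈ 371 kN (tensile)

Full restraint means ε = 0, so the stress is σ = EαΔT = 195×10³ × 13×10⁻⁶ × 117 = 296.6 MPa.
P = AEαΔT = 1250 × 195×10³ × 13×10⁻⁶ × 117 = 370.7 kN (tensile).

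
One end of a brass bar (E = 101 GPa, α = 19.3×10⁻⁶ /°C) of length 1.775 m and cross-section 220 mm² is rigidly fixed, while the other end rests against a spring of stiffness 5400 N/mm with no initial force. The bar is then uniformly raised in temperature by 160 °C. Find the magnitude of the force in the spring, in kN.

P ≈ 20.7 kN

The unrestrained thermal change is αΔT L = 19.3×10⁻⁶ × 160 × 1775 = 5.481 mm.
Let P be the compressive force at the spring. The bar shortens elastically by PL/(AE) and the spring compresses by P/k; together these equal δ_free.
P [ L/(AE) + 1/k ] = δ_free → P [ 1775/(220×101×10³) + 1/(5400) ] = 5.481.
P = 5.481 / 0.0002651 = 20680 N.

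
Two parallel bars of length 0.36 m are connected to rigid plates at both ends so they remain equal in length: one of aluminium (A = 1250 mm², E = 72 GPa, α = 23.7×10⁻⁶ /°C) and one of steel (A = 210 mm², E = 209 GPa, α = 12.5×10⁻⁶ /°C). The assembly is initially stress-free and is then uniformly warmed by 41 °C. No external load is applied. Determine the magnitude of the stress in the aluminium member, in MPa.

Equilibrium of a rigid end plate with no external load gives equal and opposite internal forces ±P in the two members. Since α_{aluminium} > α_{steel}, heating drives the aluminium into compression and the steel into tension.
Setting the final lengths equal and cancelling L: (α₁ − α₂)ΔT = P/(A₁E₁) + P/(A₂E₂).
|α₁ − α₂|·ΔT = 11.2×10⁻⁶ × 41 = 0.0004592.
1/(A₁E₁) + 1/(A₂E₂) = 1/(1250×72×10³) + 1/(210×209×10³) = 3.39×10⁻⁸ N⁻¹.
P = 0.0004592 / 3.39×10⁻⁸ = 13550 N = 13.55 kN.
σ_{aluminium} = P/A₁ = 13550/1250 = 10.84 MPa, compressive.

σ ≈ 10.8 MPa (compressive)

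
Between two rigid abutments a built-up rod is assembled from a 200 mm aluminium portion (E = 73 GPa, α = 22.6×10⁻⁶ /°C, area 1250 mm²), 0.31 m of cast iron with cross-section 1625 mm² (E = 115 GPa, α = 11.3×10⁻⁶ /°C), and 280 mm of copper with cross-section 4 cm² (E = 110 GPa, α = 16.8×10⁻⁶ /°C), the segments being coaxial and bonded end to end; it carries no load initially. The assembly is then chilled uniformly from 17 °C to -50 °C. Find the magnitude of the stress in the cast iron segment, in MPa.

σ ≈ 51.4 MPa (tensile)

With the walls removed the bar would change length by δ_free = Σ αᵢΔT Lᵢ = 22.6×10⁻⁶×67×200 + 11.3×10⁻⁶×67×310 + 16.8×10⁻⁶×67×280 = 0.8527 mm.
The walls prevent any net length change, so an axial force P (same in every segment) develops. Compatibility: P · Σ Lᵢ/(AᵢEᵢ) = δ_free.
The series flexibility is Σ Lᵢ/(AᵢEᵢ) = 200/(1250×73×10³) + 310/(1625×115×10³) + 280/(400×110×10³) = 1.021×10⁻⁵ mm/N.
So P = 0.8527 / 1.021×10⁻⁵ = 83.48 kN, tensile.
σ_{cast iron} = P / A = 83480 / 1625 = 51.37 MPa.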